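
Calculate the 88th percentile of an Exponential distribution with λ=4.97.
0.4266

We have X ~ Exponential(λ=4.97).

We want to find x such that P(X ≤ x) = 0.88.

This is the 88th percentile, which means 88% of values fall below this point.

Using the inverse CDF (quantile function):
x = F⁻¹(0.88) = 0.4266

Verification: P(X ≤ 0.4266) = 0.88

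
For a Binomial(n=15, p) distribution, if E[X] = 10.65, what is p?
p = 0.71

For a Binomial(n, p) distribution:
E[X] = n × p

Given n = 15 and E[X] = 10.65:
10.65 = 15 × p
p = 10.65 / 15 = 0.71

Verification: Binomial(15, 0.71) has E[X] = 10.65 ✓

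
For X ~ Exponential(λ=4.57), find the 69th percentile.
0.2563

We have X ~ Exponential(λ=4.57).

We want to find x such that P(X ≤ x) = 0.69.

This is the 69th percentile, which means 69% of values fall below this point.

Using the inverse CDF (quantile function):
x = F⁻¹(0.69) = 0.2563

Verification: P(X ≤ 0.2563) = 0.69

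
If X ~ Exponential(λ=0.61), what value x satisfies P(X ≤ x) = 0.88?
3.4758

We have X ~ Exponential(λ=0.61).

We want to find x such that P(X ≤ x) = 0.88.

This is the 88th percentile, which means 88% of values fall below this point.

Using the inverse CDF (quantile function):
x = F⁻¹(0.88) = 3.4758

Verification: P(X ≤ 3.4758) = 0.88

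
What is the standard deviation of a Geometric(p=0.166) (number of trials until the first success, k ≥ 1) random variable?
5.5014

We have X ~ Geometric(p=0.166) (number of trials until the first success, k ≥ 1).

For a Geometric distribution with p=0.166 (number of trials until the first success, k ≥ 1):
σ = √Var(X) = 5.5014

The standard deviation is the square root of the variance.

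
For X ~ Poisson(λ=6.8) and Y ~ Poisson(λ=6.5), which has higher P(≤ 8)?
Y has higher probability (P(Y ≤ 8) = 0.7916 > P(X ≤ 8) = 0.7548)

Compute P(≤ 8) for each distribution:

X ~ Poisson(λ=6.8):
P(X ≤ 8) = 0.7548

Y ~ Poisson(λ=6.5):
P(Y ≤ 8) = 0.7916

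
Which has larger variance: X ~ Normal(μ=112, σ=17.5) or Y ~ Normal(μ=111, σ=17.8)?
Y has larger variance (316.8400 > 306.2500)

Compute the variance for each distribution:

X ~ Normal(μ=112, σ=17.5):
Var(X) = 306.2500

Y ~ Normal(μ=111, σ=17.8):
Var(Y) = 316.8400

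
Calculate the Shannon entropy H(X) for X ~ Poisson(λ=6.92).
2.3730 nats

We have X ~ Poisson(λ=6.92).

The Shannon entropy measures the uncertainty or information content of the distribution.

For a Poisson distribution with λ=6.92:
H(X) = 2.3730 nats

(In bits, this would be 3.4235 bits.)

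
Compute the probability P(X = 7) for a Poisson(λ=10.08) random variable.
0.087923

We have X ~ Poisson(λ=10.08).

For a Poisson distribution, the PMF gives us the probability of each outcome.

Using the PMF formula:
P(X = 7) = 0.087923

Rounded to 4 decimal places: 0.0879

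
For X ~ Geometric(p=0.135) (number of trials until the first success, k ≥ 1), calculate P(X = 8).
0.048916

We have X ~ Geometric(p=0.135) (number of trials until the first success, k ≥ 1).

For a Geometric distribution, the PMF gives us the probability of each outcome.

Using the PMF formula:
P(X = 8) = 0.048916

Rounded to 4 decimal places: 0.0489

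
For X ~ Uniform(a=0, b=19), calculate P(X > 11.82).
0.377895

We have X ~ Uniform(a=0, b=19).

P(X > 11.82) = 1 - P(X ≤ 11.82)
                = 1 - F(11.82)
                = 1 - 0.622105
                = 0.377895

So there's approximately a 37.8% chance that X exceeds 11.82.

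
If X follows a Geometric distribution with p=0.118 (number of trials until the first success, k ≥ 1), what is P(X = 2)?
0.104076

We have X ~ Geometric(p=0.118) (number of trials until the first success, k ≥ 1).

For a Geometric distribution, the PMF gives us the probability of each outcome.

Using the PMF formula:
P(X = 2) = 0.104076

Rounded to 4 decimal places: 0.1041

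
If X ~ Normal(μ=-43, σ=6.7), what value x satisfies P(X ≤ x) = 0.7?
-39.4865

We have X ~ Normal(μ=-43, σ=6.7).

We want to find x such that P(X ≤ x) = 0.7.

This is the 70th percentile, which means 70% of values fall below this point.

Using the inverse CDF (quantile function):
x = F⁻¹(0.7) = -39.4865

Verification: P(X ≤ -39.4865) = 0.7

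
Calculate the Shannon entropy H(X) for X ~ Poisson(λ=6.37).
2.3303 nats

We have X ~ Poisson(λ=6.37).

The Shannon entropy measures the uncertainty or information content of the distribution.

For a Poisson distribution with λ=6.37:
H(X) = 2.3303 nats

(In bits, this would be 3.3618 bits.)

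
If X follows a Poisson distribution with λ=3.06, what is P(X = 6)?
0.053463

We have X ~ Poisson(λ=3.06).

For a Poisson distribution, the PMF gives us the probability of each outcome.

Using the PMF formula:
P(X = 6) = 0.053463

Rounded to 4 decimal places: 0.0535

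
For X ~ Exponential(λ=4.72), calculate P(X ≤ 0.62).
0.946410

We have X ~ Exponential(λ=4.72).

The CDF gives us P(X ≤ k).

Using the CDF:
P(X ≤ 0.62) = 0.946410

This means there's approximately a 94.6% chance that X is at most 0.62.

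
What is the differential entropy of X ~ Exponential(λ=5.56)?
-0.7156 nats

We have X ~ Exponential(λ=5.56).

The differential entropy measures the uncertainty or information content of the distribution.

For an Exponential distribution with λ=5.56:
h(X) = -0.7156 nats

(In bits, this would be -1.0324 bits.)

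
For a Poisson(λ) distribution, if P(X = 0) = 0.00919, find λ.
λ = 4.6896

For a Poisson(λ) distribution, the PMF at 0 is:
P(X = 0) = λ^0 e^(-λ) / 0! = e^(-λ)

Given P(X = 0) = 0.00919:
e^(-λ) = 0.00919
-λ = ln(0.00919)
λ = -ln(0.00919) = 4.6896

Verification: e^(-4.6896) = 0.00919 ✓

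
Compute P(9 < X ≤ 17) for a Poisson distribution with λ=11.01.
0.628145

We have X ~ Poisson(λ=11.01).

To find P(9 < X ≤ 17), we use:
P(9 < X ≤ 17) = P(X ≤ 17) - P(X ≤ 9)
                 = F(17) - F(9)
                 = 0.967571 - 0.339426
                 = 0.628145

So there's approximately a 62.8% chance that X falls in this range.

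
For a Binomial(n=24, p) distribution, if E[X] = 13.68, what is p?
p = 0.57

For a Binomial(n, p) distribution:
E[X] = n × p

Given n = 24 and E[X] = 13.68:
13.68 = 24 × p
p = 13.68 / 24 = 0.57

Verification: Binomial(24, 0.57) has E[X] = 13.68 ✓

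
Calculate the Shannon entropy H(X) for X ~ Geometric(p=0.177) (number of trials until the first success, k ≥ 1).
2.6374 nats

We have X ~ Geometric(p=0.177) (number of trials until the first success, k ≥ 1).

The Shannon entropy measures the uncertainty or information content of the distribution.

For a Geometric distribution with p=0.177 (number of trials until the first success, k ≥ 1):
H(X) = 2.6374 nats

(In bits, this would be 3.8049 bits.)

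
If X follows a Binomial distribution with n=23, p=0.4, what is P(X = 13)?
0.046424

We have X ~ Binomial(n=23, p=0.4).

For a Binomial distribution, the PMF gives us the probability of each outcome.

Using the PMF formula:
P(X = 13) = 0.046424

Rounded to 4 decimal places: 0.0464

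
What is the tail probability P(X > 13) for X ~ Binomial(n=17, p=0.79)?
0.507332

We have X ~ Binomial(n=17, p=0.79).

P(X > 13) = 1 - P(X ≤ 13)
                = 1 - F(13)
                = 1 - 0.492668
                = 0.507332

So there's approximately a 50.7% chance that X exceeds 13.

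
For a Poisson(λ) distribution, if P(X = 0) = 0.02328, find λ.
λ = 3.7602

For a Poisson(λ) distribution, the PMF at 0 is:
P(X = 0) = λ^0 e^(-λ) / 0! = e^(-λ)

Given P(X = 0) = 0.02328:
e^(-λ) = 0.02328
-λ = ln(0.02328)
λ = -ln(0.02328) = 3.7602

Verification: e^(-3.7602) = 0.02328 ✓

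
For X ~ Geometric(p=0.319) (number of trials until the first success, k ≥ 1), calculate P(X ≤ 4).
0.784926

We have X ~ Geometric(p=0.319) (number of trials until the first success, k ≥ 1).

The CDF gives us P(X ≤ k).

Using the CDF:
P(X ≤ 4) = 0.784926

This means there's approximately a 78.5% chance that X is at most 4.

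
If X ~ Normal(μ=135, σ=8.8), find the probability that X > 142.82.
0.187099

We have X ~ Normal(μ=135, σ=8.8).

P(X > 142.82) = 1 - P(X ≤ 142.82)
                = 1 - F(142.82)
                = 1 - 0.812901
                = 0.187099

So there's approximately a 18.7% chance that X exceeds 142.82.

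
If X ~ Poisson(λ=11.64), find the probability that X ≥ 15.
0.196424

We have X ~ Poisson(λ=11.64).

For discrete distributions, P(X ≥ 15) = 1 - P(X ≤ 14).

P(X ≤ 14) = 0.803576
P(X ≥ 15) = 1 - 0.803576 = 0.196424

So there's approximately a 19.6% chance that X is at least 15.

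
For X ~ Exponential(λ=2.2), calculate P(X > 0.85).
0.154124

We have X ~ Exponential(λ=2.2).

P(X > 0.85) = 1 - P(X ≤ 0.85)
                = 1 - F(0.85)
                = 1 - 0.845876
                = 0.154124

So there's approximately a 15.4% chance that X exceeds 0.85.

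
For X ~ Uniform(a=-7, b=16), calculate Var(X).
44.0833

We have X ~ Uniform(a=-7, b=16).

For a Uniform distribution with a=-7, b=16:
Var(X) = 44.0833

The variance measures the spread of the distribution around the mean.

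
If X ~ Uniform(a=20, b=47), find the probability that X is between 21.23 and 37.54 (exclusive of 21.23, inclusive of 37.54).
0.604074

We have X ~ Uniform(a=20, b=47).

To find P(21.23 < X ≤ 37.54), we use:
P(21.23 < X ≤ 37.54) = P(X ≤ 37.54) - P(X ≤ 21.23)
                 = F(37.54) - F(21.23)
                 = 0.649630 - 0.045556
                 = 0.604074

So there's approximately a 60.4% chance that X falls in this range.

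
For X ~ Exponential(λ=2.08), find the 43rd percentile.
0.2702

We have X ~ Exponential(λ=2.08).

We want to find x such that P(X ≤ x) = 0.43.

This is the 43rd percentile, which means 43% of values fall below this point.

Using the inverse CDF (quantile function):
x = F⁻¹(0.43) = 0.2702

Verification: P(X ≤ 0.2702) = 0.43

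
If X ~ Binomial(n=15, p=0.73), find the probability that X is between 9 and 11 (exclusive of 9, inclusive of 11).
0.412766

We have X ~ Binomial(n=15, p=0.73).

To find P(9 < X ≤ 11), we use:
P(9 < X ≤ 11) = P(X ≤ 11) - P(X ≤ 9)
                 = F(11) - F(9)
                 = 0.608585 - 0.195819
                 = 0.412766

So there's approximately a 41.3% chance that X falls in this range.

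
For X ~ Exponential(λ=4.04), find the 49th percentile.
0.1667

We have X ~ Exponential(λ=4.04).

We want to find x such that P(X ≤ x) = 0.49.

This is the 49th percentile, which means 49% of values fall below this point.

Using the inverse CDF (quantile function):
x = F⁻¹(0.49) = 0.1667

Verification: P(X ≤ 0.1667) = 0.49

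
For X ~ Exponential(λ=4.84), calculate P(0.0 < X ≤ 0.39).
0.848565

We have X ~ Exponential(λ=4.84).

To find P(0.0 < X ≤ 0.39), we use:
P(0.0 < X ≤ 0.39) = P(X ≤ 0.39) - P(X ≤ 0.0)
                 = F(0.39) - F(0.0)
                 = 0.848565 - 0.000000
                 = 0.848565

So there's approximately a 84.9% chance that X falls in this range.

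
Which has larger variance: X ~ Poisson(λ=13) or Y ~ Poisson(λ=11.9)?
X has larger variance (13.0000 > 11.9000)

Compute the variance for each distribution:

X ~ Poisson(λ=13):
Var(X) = 13.0000

Y ~ Poisson(λ=11.9):
Var(Y) = 11.9000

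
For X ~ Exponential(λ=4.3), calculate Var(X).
0.0541

We have X ~ Exponential(λ=4.3).

For an Exponential distribution with λ=4.3:
Var(X) = 0.0541

The variance measures the spread of the distribution around the mean.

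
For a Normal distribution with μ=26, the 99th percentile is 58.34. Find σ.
σ = 13.9016

For X ~ Normal(μ, σ), the p-th percentile satisfies x = μ + z_p × σ,
where z_p = Φ⁻¹(p) is the standard normal quantile.

Step 1: z_{0.99} = Φ⁻¹(0.99) = 2.3263

Step 2: Solve for σ:
58.34 = 26 + 2.3263 × σ
σ = (58.34 - 26) / 2.3263
σ = 32.34 / 2.3263
σ = 13.9016

Verification: μ + z × σ = 26 + 2.3263 × 13.9016 = 58.34 ✓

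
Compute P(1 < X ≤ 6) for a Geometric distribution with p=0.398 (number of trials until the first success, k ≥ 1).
0.554403

We have X ~ Geometric(p=0.398) (number of trials until the first success, k ≥ 1).

To find P(1 < X ≤ 6), we use:
P(1 < X ≤ 6) = P(X ≤ 6) - P(X ≤ 1)
                 = F(6) - F(1)
                 = 0.952403 - 0.398000
                 = 0.554403

So there's approximately a 55.4% chance that X falls in this range.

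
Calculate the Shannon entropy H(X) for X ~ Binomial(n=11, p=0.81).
1.6507 nats

We have X ~ Binomial(n=11, p=0.81).

The Shannon entropy measures the uncertainty or information content of the distribution.

For a Binomial distribution with n=11, p=0.81:
H(X) = 1.6507 nats

(In bits, this would be 2.3815 bits.)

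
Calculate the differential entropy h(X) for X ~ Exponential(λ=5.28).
-0.6639 nats

We have X ~ Exponential(λ=5.28).

The differential entropy measures the uncertainty or information content of the distribution.

For an Exponential distribution with λ=5.28:
h(X) = -0.6639 nats

(In bits, this would be -0.9578 bits.)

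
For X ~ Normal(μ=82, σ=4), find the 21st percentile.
78.7743

We have X ~ Normal(μ=82, σ=4).

We want to find x such that P(X ≤ x) = 0.21.

This is the 21st percentile, which means 21% of values fall below this point.

Using the inverse CDF (quantile function):
x = F⁻¹(0.21) = 78.7743

Verification: P(X ≤ 78.7743) = 0.21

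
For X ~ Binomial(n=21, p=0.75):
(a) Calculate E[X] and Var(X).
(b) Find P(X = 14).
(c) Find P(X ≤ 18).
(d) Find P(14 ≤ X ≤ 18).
(a) E[X] = 15.7500, Var(X) = 3.9375
(b) P(X = 14) = 0.126457
(c) P(X ≤ 18) = 0.925477
(d) P(14 ≤ X ≤ 18) = 0.795563

We have X ~ Binomial(n=21, p=0.75).

(a) Moments:
E[X] = 15.7500
Var(X) = 3.9375
σ = √Var(X) = 1.9843

(b) Point probability using PMF:
P(X = 14) = 0.126457

(c) Cumulative probability using CDF:
P(X ≤ 18) = F(18) = 0.925477

(d) Range probability:
P(14 ≤ X ≤ 18) = P(X ≤ 18) - P(X ≤ 13)
                   = F(18) - F(13)
                   = 0.925477 - 0.129913
                   = 0.795563

This means approximately 79.6% of outcomes fall in the interval [14, 18].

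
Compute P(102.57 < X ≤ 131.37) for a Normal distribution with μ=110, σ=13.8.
0.644107

We have X ~ Normal(μ=110, σ=13.8).

To find P(102.57 < X ≤ 131.37), we use:
P(102.57 < X ≤ 131.37) = P(X ≤ 131.37) - P(X ≤ 102.57)
                 = F(131.37) - F(102.57)
                 = 0.939255 - 0.295148
                 = 0.644107

So there's approximately a 64.4% chance that X falls in this range.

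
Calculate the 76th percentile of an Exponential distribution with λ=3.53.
0.4043

We have X ~ Exponential(λ=3.53).

We want to find x such that P(X ≤ x) = 0.76.

This is the 76th percentile, which means 76% of values fall below this point.

Using the inverse CDF (quantile function):
x = F⁻¹(0.76) = 0.4043

Verification: P(X ≤ 0.4043) = 0.76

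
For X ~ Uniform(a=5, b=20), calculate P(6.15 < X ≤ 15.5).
0.623333

We have X ~ Uniform(a=5, b=20).

To find P(6.15 < X ≤ 15.5), we use:
P(6.15 < X ≤ 15.5) = P(X ≤ 15.5) - P(X ≤ 6.15)
                 = F(15.5) - F(6.15)
                 = 0.700000 - 0.076667
                 = 0.623333

So there's approximately a 62.3% chance that X falls in this range.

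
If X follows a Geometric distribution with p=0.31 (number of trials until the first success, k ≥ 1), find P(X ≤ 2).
0.523900

We have X ~ Geometric(p=0.31) (number of trials until the first success, k ≥ 1).

The CDF gives us P(X ≤ k).

Using the CDF:
P(X ≤ 2) = 0.523900

This means there's approximately a 52.4% chance that X is at most 2.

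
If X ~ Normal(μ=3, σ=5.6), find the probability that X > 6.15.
0.286888

We have X ~ Normal(μ=3, σ=5.6).

P(X > 6.15) = 1 - P(X ≤ 6.15)
                = 1 - F(6.15)
                = 1 - 0.713112
                = 0.286888

So there's approximately a 28.7% chance that X exceeds 6.15.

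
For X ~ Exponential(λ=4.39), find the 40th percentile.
0.1164

We have X ~ Exponential(λ=4.39).

We want to find x such that P(X ≤ x) = 0.4.

This is the 40th percentile, which means 40% of values fall below this point.

Using the inverse CDF (quantile function):
x = F⁻¹(0.4) = 0.1164

Verification: P(X ≤ 0.1164) = 0.4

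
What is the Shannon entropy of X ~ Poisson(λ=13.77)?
2.7239 nats

We have X ~ Poisson(λ=13.77).

The Shannon entropy measures the uncertainty or information content of the distribution.

For a Poisson distribution with λ=13.77:
H(X) = 2.7239 nats

(In bits, this would be 3.9297 bits.)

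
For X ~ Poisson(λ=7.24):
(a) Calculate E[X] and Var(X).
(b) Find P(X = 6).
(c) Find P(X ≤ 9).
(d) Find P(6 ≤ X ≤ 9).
(a) E[X] = 7.2400, Var(X) = 7.2400
(b) P(X = 6) = 0.143485
(c) P(X ≤ 9) = 0.805349
(d) P(6 ≤ X ≤ 9) = 0.534238

We have X ~ Poisson(λ=7.24).

(a) Moments:
E[X] = 7.2400
Var(X) = 7.2400
σ = √Var(X) = 2.6907

(b) Point probability using PMF:
P(X = 6) = 0.143485

(c) Cumulative probability using CDF:
P(X ≤ 9) = F(9) = 0.805349

(d) Range probability:
P(6 ≤ X ≤ 9) = P(X ≤ 9) - P(X ≤ 5)
                   = F(9) - F(5)
                   = 0.805349 - 0.271112
                   = 0.534238

This means approximately 53.4% of outcomes fall in the interval [6, 9].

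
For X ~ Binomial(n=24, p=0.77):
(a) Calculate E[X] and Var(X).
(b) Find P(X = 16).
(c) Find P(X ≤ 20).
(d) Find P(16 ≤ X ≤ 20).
(a) E[X] = 18.4800, Var(X) = 4.2504
(b) P(X = 16) = 0.087951
(c) P(X ≤ 20) = 0.836328
(d) P(16 ≤ X ≤ 20) = 0.757252

We have X ~ Binomial(n=24, p=0.77).

(a) Moments:
E[X] = 18.4800
Var(X) = 4.2504
σ = √Var(X) = 2.0616

(b) Point probability using PMF:
P(X = 16) = 0.087951

(c) Cumulative probability using CDF:
P(X ≤ 20) = F(20) = 0.836328

(d) Range probability:
P(16 ≤ X ≤ 20) = P(X ≤ 20) - P(X ≤ 15)
                   = F(20) - F(15)
                   = 0.836328 - 0.079075
                   = 0.757252

This means approximately 75.7% of outcomes fall in the interval [16, 20].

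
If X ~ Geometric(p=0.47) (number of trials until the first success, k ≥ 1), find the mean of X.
2.1277

We have X ~ Geometric(p=0.47) (number of trials until the first success, k ≥ 1).

For a Geometric distribution with p=0.47 (number of trials until the first success, k ≥ 1):
E[X] = 2.1277

This is the expected (average) value of X.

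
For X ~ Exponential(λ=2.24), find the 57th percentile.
0.3768

We have X ~ Exponential(λ=2.24).

We want to find x such that P(X ≤ x) = 0.57.

This is the 57th percentile, which means 57% of values fall below this point.

Using the inverse CDF (quantile function):
x = F⁻¹(0.57) = 0.3768

Verification: P(X ≤ 0.3768) = 0.57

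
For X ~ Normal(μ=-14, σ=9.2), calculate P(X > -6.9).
0.220134

We have X ~ Normal(μ=-14, σ=9.2).

P(X > -6.9) = 1 - P(X ≤ -6.9)
                = 1 - F(-6.9)
                = 1 - 0.779866
                = 0.220134

So there's approximately a 22.0% chance that X exceeds -6.9.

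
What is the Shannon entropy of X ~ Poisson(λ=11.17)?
2.6177 nats

We have X ~ Poisson(λ=11.17).

The Shannon entropy measures the uncertainty or information content of the distribution.

For a Poisson distribution with λ=11.17:
H(X) = 2.6177 nats

(In bits, this would be 3.7766 bits.)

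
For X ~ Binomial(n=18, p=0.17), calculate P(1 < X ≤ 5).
0.765454

We have X ~ Binomial(n=18, p=0.17).

To find P(1 < X ≤ 5), we use:
P(1 < X ≤ 5) = P(X ≤ 5) - P(X ≤ 1)
                 = F(5) - F(1)
                 = 0.929240 - 0.163786
                 = 0.765454

So there's approximately a 76.5% chance that X falls in this range.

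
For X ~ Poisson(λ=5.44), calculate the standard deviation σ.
2.3324

We have X ~ Poisson(λ=5.44).

For a Poisson distribution with λ=5.44:
σ = √Var(X) = 2.3324

The standard deviation is the square root of the variance.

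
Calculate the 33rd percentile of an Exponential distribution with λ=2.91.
0.1376

We have X ~ Exponential(λ=2.91).

We want to find x such that P(X ≤ x) = 0.33.

This is the 33rd percentile, which means 33% of values fall below this point.

Using the inverse CDF (quantile function):
x = F⁻¹(0.33) = 0.1376

Verification: P(X ≤ 0.1376) = 0.33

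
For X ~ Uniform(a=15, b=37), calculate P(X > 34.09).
0.132273

We have X ~ Uniform(a=15, b=37).

P(X > 34.09) = 1 - P(X ≤ 34.09)
                = 1 - F(34.09)
                = 1 - 0.867727
                = 0.132273

So there's approximately a 13.2% chance that X exceeds 34.09.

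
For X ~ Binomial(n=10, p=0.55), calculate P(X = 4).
0.159568

We have X ~ Binomial(n=10, p=0.55).

For a Binomial distribution, the PMF gives us the probability of each outcome.

Using the PMF formula:
P(X = 4) = 0.159568

Rounded to 4 decimal places: 0.1596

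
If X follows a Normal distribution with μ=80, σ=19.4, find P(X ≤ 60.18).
0.153473

We have X ~ Normal(μ=80, σ=19.4).

The CDF gives us P(X ≤ k).

Using the CDF:
P(X ≤ 60.18) = 0.153473

This means there's approximately a 15.3% chance that X is at most 60.18.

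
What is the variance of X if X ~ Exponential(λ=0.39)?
6.5746

We have X ~ Exponential(λ=0.39).

For an Exponential distribution with λ=0.39:
Var(X) = 6.5746

The variance measures the spread of the distribution around the mean.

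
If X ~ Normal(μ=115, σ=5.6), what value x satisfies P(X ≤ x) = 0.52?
115.2809

We have X ~ Normal(μ=115, σ=5.6).

We want to find x such that P(X ≤ x) = 0.52.

This is the 52nd percentile, which means 52% of values fall below this point.

Using the inverse CDF (quantile function):
x = F⁻¹(0.52) = 115.2809

Verification: P(X ≤ 115.2809) = 0.52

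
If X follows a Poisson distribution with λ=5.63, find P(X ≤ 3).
0.187398

We have X ~ Poisson(λ=5.63).

The CDF gives us P(X ≤ k).

Using the CDF:
P(X ≤ 3) = 0.187398

This means there's approximately a 18.7% chance that X is at most 3.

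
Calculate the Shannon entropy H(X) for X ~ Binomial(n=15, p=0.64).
2.0362 nats

We have X ~ Binomial(n=15, p=0.64).

The Shannon entropy measures the uncertainty or information content of the distribution.

For a Binomial distribution with n=15, p=0.64:
H(X) = 2.0362 nats

(In bits, this would be 2.9377 bits.)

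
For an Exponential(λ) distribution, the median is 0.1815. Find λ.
λ = 3.8190

For X ~ Exponential(λ), the CDF is F(x) = 1 - e^(-λx).
The median m satisfies F(m) = 0.5:
1 - e^(-λm) = 0.5
e^(-λm) = 0.5
λm = ln(2)
m = ln(2) / λ

Given m = 0.1815:
λ = ln(2) / 0.1815 = 0.693147 / 0.1815 = 3.8190

Verification: ln(2) / 3.8190 = 0.1815 ✓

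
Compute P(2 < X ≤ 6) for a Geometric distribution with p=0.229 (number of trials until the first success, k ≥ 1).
0.384389

We have X ~ Geometric(p=0.229) (number of trials until the first success, k ≥ 1).

To find P(2 < X ≤ 6), we use:
P(2 < X ≤ 6) = P(X ≤ 6) - P(X ≤ 2)
                 = F(6) - F(2)
                 = 0.789948 - 0.405559
                 = 0.384389

So there's approximately a 38.4% chance that X falls in this range.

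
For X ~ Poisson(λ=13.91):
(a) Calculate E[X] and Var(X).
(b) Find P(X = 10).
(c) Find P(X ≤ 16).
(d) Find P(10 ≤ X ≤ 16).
(a) E[X] = 13.9100, Var(X) = 13.9100
(b) P(X = 10) = 0.067994
(c) P(X ≤ 16) = 0.763657
(d) P(10 ≤ X ≤ 16) = 0.649928

We have X ~ Poisson(λ=13.91).

(a) Moments:
E[X] = 13.9100
Var(X) = 13.9100
σ = √Var(X) = 3.7296

(b) Point probability using PMF:
P(X = 10) = 0.067994

(c) Cumulative probability using CDF:
P(X ≤ 16) = F(16) = 0.763657

(d) Range probability:
P(10 ≤ X ≤ 16) = P(X ≤ 16) - P(X ≤ 9)
                   = F(16) - F(9)
                   = 0.763657 - 0.113729
                   = 0.649928

This means approximately 65.0% of outcomes fall in the interval [10, 16].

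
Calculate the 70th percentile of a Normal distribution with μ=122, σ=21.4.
133.2222

We have X ~ Normal(μ=122, σ=21.4).

We want to find x such that P(X ≤ x) = 0.7.

This is the 70th percentile, which means 70% of values fall below this point.

Using the inverse CDF (quantile function):
x = F⁻¹(0.7) = 133.2222

Verification: P(X ≤ 133.2222) = 0.7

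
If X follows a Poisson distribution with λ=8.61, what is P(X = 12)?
0.063158

We have X ~ Poisson(λ=8.61).

For a Poisson distribution, the PMF gives us the probability of each outcome.

Using the PMF formula:
P(X = 12) = 0.063158

Rounded to 4 decimal places: 0.0632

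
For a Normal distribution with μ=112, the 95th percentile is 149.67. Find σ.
σ = 22.9017

For X ~ Normal(μ, σ), the p-th percentile satisfies x = μ + z_p × σ,
where z_p = Φ⁻¹(p) is the standard normal quantile.

Step 1: z_{0.95} = Φ⁻¹(0.95) = 1.6449

Step 2: Solve for σ:
149.67 = 112 + 1.6449 × σ
σ = (149.67 - 112) / 1.6449
σ = 37.67 / 1.6449
σ = 22.9017

Verification: μ + z × σ = 112 + 1.6449 × 22.9017 = 149.67 ✓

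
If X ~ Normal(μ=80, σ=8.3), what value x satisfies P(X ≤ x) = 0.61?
82.3183

We have X ~ Normal(μ=80, σ=8.3).

We want to find x such that P(X ≤ x) = 0.61.

This is the 61st percentile, which means 61% of values fall below this point.

Using the inverse CDF (quantile function):
x = F⁻¹(0.61) = 82.3183

Verification: P(X ≤ 82.3183) = 0.61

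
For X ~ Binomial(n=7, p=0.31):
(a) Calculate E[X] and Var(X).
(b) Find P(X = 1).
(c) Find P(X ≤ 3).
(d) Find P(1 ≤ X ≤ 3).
(a) E[X] = 2.1700, Var(X) = 1.4973
(b) P(X = 1) = 0.234182
(c) P(X ≤ 3) = 0.860630
(d) P(1 ≤ X ≤ 3) = 0.786166

We have X ~ Binomial(n=7, p=0.31).

(a) Moments:
E[X] = 2.1700
Var(X) = 1.4973
σ = √Var(X) = 1.2236

(b) Point probability using PMF:
P(X = 1) = 0.234182

(c) Cumulative probability using CDF:
P(X ≤ 3) = F(3) = 0.860630

(d) Range probability:
P(1 ≤ X ≤ 3) = P(X ≤ 3) - P(X ≤ 0)
                   = F(3) - F(0)
                   = 0.860630 - 0.074464
                   = 0.786166

This means approximately 78.6% of outcomes fall in the interval [1, 3].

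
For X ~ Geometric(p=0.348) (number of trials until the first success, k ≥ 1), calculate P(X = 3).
0.147936

We have X ~ Geometric(p=0.348) (number of trials until the first success, k ≥ 1).

For a Geometric distribution, the PMF gives us the probability of each outcome.

Using the PMF formula:
P(X = 3) = 0.147936

Rounded to 4 decimal places: 0.1479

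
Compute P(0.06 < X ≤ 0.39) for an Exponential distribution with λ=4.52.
0.590900

We have X ~ Exponential(λ=4.52).

To find P(0.06 < X ≤ 0.39), we use:
P(0.06 < X ≤ 0.39) = P(X ≤ 0.39) - P(X ≤ 0.06)
                 = F(0.39) - F(0.06)
                 = 0.828436 - 0.237536
                 = 0.590900

So there's approximately a 59.1% chance that X falls in this range.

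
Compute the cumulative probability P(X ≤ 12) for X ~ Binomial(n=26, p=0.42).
0.736663

We have X ~ Binomial(n=26, p=0.42).

The CDF gives us P(X ≤ k).

Using the CDF:
P(X ≤ 12) = 0.736663

This means there's approximately a 73.7% chance that X is at most 12.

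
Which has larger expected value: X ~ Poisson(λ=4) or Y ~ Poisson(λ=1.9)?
X has larger mean (4.0000 > 1.9000)

Compute the expected value for each distribution:

X ~ Poisson(λ=4):
E[X] = 4.0000

Y ~ Poisson(λ=1.9):
E[Y] = 1.9000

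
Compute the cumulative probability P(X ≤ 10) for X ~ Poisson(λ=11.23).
0.432736

We have X ~ Poisson(λ=11.23).

The CDF gives us P(X ≤ k).

Using the CDF:
P(X ≤ 10) = 0.432736

This means there's approximately a 43.3% chance that X is at most 10.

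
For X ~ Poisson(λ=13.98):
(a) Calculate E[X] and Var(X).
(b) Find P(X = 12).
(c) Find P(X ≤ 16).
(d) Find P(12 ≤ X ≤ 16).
(a) E[X] = 13.9800, Var(X) = 13.9800
(b) P(X = 12) = 0.098699
(c) P(X ≤ 16) = 0.757646
(d) P(12 ≤ X ≤ 16) = 0.495916

We have X ~ Poisson(λ=13.98).

(a) Moments:
E[X] = 13.9800
Var(X) = 13.9800
σ = √Var(X) = 3.7390

(b) Point probability using PMF:
P(X = 12) = 0.098699

(c) Cumulative probability using CDF:
P(X ≤ 16) = F(16) = 0.757646

(d) Range probability:
P(12 ≤ X ≤ 16) = P(X ≤ 16) - P(X ≤ 11)
                   = F(16) - F(11)
                   = 0.757646 - 0.261731
                   = 0.495916

This means approximately 49.6% of outcomes fall in the interval [12, 16].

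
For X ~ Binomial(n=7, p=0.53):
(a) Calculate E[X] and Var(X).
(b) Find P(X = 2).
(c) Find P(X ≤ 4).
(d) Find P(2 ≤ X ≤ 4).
(a) E[X] = 3.7100, Var(X) = 1.7437
(b) P(X = 2) = 0.135288
(c) P(X ≤ 4) = 0.721335
(d) P(2 ≤ X ≤ 4) = 0.676278

We have X ~ Binomial(n=7, p=0.53).

(a) Moments:
E[X] = 3.7100
Var(X) = 1.7437
σ = √Var(X) = 1.3205

(b) Point probability using PMF:
P(X = 2) = 0.135288

(c) Cumulative probability using CDF:
P(X ≤ 4) = F(4) = 0.721335

(d) Range probability:
P(2 ≤ X ≤ 4) = P(X ≤ 4) - P(X ≤ 1)
                   = F(4) - F(1)
                   = 0.721335 - 0.045057
                   = 0.676278

This means approximately 67.6% of outcomes fall in the interval [2, 4].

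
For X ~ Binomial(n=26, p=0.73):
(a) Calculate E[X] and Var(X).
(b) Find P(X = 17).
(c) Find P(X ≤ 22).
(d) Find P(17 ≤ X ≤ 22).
(a) E[X] = 18.9800, Var(X) = 5.1246
(b) P(X = 17) = 0.113123
(c) P(X ≤ 22) = 0.947836
(d) P(17 ≤ X ≤ 22) = 0.810338

We have X ~ Binomial(n=26, p=0.73).

(a) Moments:
E[X] = 18.9800
Var(X) = 5.1246
σ = √Var(X) = 2.2638

(b) Point probability using PMF:
P(X = 17) = 0.113123

(c) Cumulative probability using CDF:
P(X ≤ 22) = F(22) = 0.947836

(d) Range probability:
P(17 ≤ X ≤ 22) = P(X ≤ 22) - P(X ≤ 16)
                   = F(22) - F(16)
                   = 0.947836 - 0.137498
                   = 0.810338

This means approximately 81.0% of outcomes fall in the interval [17, 22].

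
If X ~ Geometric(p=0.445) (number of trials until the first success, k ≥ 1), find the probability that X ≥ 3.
0.308025

We have X ~ Geometric(p=0.445) (number of trials until the first success, k ≥ 1).

For discrete distributions, P(X ≥ 3) = 1 - P(X ≤ 2).

P(X ≤ 2) = 0.691975
P(X ≥ 3) = 1 - 0.691975 = 0.308025

So there's approximately a 30.8% chance that X is at least 3.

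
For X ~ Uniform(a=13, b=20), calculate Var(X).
4.0833

We have X ~ Uniform(a=13, b=20).

For a Uniform distribution with a=13, b=20:
Var(X) = 4.0833

The variance measures the spread of the distribution around the mean.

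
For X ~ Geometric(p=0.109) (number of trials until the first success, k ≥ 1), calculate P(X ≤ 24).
0.937329

We have X ~ Geometric(p=0.109) (number of trials until the first success, k ≥ 1).

The CDF gives us P(X ≤ k).

Using the CDF:
P(X ≤ 24) = 0.937329

This means there's approximately a 93.7% chance that X is at most 24.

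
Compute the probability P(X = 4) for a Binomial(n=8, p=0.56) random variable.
0.258024

We have X ~ Binomial(n=8, p=0.56).

For a Binomial distribution, the PMF gives us the probability of each outcome.

Using the PMF formula:
P(X = 4) = 0.258024

Rounded to 4 decimal places: 0.2580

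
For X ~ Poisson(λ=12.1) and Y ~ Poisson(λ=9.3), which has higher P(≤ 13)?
Y has higher probability (P(Y ≤ 13) = 0.9100 > P(X ≤ 13) = 0.6709)

Compute P(≤ 13) for each distribution:

X ~ Poisson(λ=12.1):
P(X ≤ 13) = 0.6709

Y ~ Poisson(λ=9.3):
P(Y ≤ 13) = 0.9100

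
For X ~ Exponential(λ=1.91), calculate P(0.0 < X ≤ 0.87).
0.810184

We have X ~ Exponential(λ=1.91).

To find P(0.0 < X ≤ 0.87), we use:
P(0.0 < X ≤ 0.87) = P(X ≤ 0.87) - P(X ≤ 0.0)
                 = F(0.87) - F(0.0)
                 = 0.810184 - 0.000000
                 = 0.810184

So there's approximately a 81.0% chance that X falls in this range.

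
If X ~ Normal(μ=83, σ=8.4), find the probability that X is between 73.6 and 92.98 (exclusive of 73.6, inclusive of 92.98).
0.751042

We have X ~ Normal(μ=83, σ=8.4).

To find P(73.6 < X ≤ 92.98), we use:
P(73.6 < X ≤ 92.98) = P(X ≤ 92.98) - P(X ≤ 73.6)
                 = F(92.98) - F(73.6)
                 = 0.882602 - 0.131560
                 = 0.751042

So there's approximately a 75.1% chance that X falls in this range.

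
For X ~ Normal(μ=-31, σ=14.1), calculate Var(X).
198.8100

We have X ~ Normal(μ=-31, σ=14.1).

For a Normal distribution with μ=-31, σ=14.1:
Var(X) = 198.8100

The variance measures the spread of the distribution around the mean.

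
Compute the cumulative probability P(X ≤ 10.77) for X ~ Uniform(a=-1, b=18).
0.619474

We have X ~ Uniform(a=-1, b=18).

The CDF gives us P(X ≤ k).

Using the CDF:
P(X ≤ 10.77) = 0.619474

This means there's approximately a 61.9% chance that X is at most 10.77.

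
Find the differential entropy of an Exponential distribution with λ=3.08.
-0.1249 nats

We have X ~ Exponential(λ=3.08).

The differential entropy measures the uncertainty or information content of the distribution.

For an Exponential distribution with λ=3.08:
h(X) = -0.1249 nats

(In bits, this would be -0.1802 bits.)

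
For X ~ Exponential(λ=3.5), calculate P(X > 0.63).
0.110251

We have X ~ Exponential(λ=3.5).

P(X > 0.63) = 1 - P(X ≤ 0.63)
                = 1 - F(0.63)
                = 1 - 0.889749
                = 0.110251

So there's approximately a 11.0% chance that X exceeds 0.63.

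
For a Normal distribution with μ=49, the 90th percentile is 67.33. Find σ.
σ = 14.3030

For X ~ Normal(μ, σ), the p-th percentile satisfies x = μ + z_p × σ,
where z_p = Φ⁻¹(p) is the standard normal quantile.

Step 1: z_{0.9} = Φ⁻¹(0.9) = 1.2816

Step 2: Solve for σ:
67.33 = 49 + 1.2816 × σ
σ = (67.33 - 49) / 1.2816
σ = 18.33 / 1.2816
σ = 14.3030

Verification: μ + z × σ = 49 + 1.2816 × 14.3030 = 67.33 ✓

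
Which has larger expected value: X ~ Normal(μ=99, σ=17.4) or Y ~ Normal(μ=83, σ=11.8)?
X has larger mean (99.0000 > 83.0000)

Compute the expected value for each distribution:

X ~ Normal(μ=99, σ=17.4):
E[X] = 99.0000

Y ~ Normal(μ=83, σ=11.8):
E[Y] = 83.0000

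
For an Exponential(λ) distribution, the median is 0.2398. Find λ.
λ = 2.8905

For X ~ Exponential(λ), the CDF is F(x) = 1 - e^(-λx).
The median m satisfies F(m) = 0.5:
1 - e^(-λm) = 0.5
e^(-λm) = 0.5
λm = ln(2)
m = ln(2) / λ

Given m = 0.2398:
λ = ln(2) / 0.2398 = 0.693147 / 0.2398 = 2.8905

Verification: ln(2) / 2.8905 = 0.2398 ✓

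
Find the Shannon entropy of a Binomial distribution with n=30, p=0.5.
2.4263 nats

We have X ~ Binomial(n=30, p=0.5).

The Shannon entropy measures the uncertainty or information content of the distribution.

For a Binomial distribution with n=30, p=0.5:
H(X) = 2.4263 nats

(In bits, this would be 3.5004 bits.)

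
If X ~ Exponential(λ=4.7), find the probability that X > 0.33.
0.212036

We have X ~ Exponential(λ=4.7).

P(X > 0.33) = 1 - P(X ≤ 0.33)
                = 1 - F(0.33)
                = 1 - 0.787964
                = 0.212036

So there's approximately a 21.2% chance that X exceeds 0.33.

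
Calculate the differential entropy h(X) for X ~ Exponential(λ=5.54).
-0.7120 nats

We have X ~ Exponential(λ=5.54).

The differential entropy measures the uncertainty or information content of the distribution.

For an Exponential distribution with λ=5.54:
h(X) = -0.7120 nats

(In bits, this would be -1.0272 bits.)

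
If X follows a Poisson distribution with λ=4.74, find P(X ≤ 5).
0.661477

We have X ~ Poisson(λ=4.74).

The CDF gives us P(X ≤ k).

Using the CDF:
P(X ≤ 5) = 0.661477

This means there's approximately a 66.1% chance that X is at most 5.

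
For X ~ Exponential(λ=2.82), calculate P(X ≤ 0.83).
0.903730

We have X ~ Exponential(λ=2.82).

The CDF gives us P(X ≤ k).

Using the CDF:
P(X ≤ 0.83) = 0.903730

This means there's approximately a 90.4% chance that X is at most 0.83.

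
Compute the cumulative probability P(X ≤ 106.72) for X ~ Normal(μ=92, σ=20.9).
0.759379

We have X ~ Normal(μ=92, σ=20.9).

The CDF gives us P(X ≤ k).

Using the CDF:
P(X ≤ 106.72) = 0.759379

This means there's approximately a 75.9% chance that X is at most 106.72.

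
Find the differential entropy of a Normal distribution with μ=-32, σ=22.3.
4.5235 nats

We have X ~ Normal(μ=-32, σ=22.3).

The differential entropy measures the uncertainty or information content of the distribution.

For a Normal distribution with μ=-32, σ=22.3:
h(X) = 4.5235 nats

(In bits, this would be 6.5261 bits.)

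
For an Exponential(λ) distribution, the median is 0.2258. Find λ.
λ = 3.0697

For X ~ Exponential(λ), the CDF is F(x) = 1 - e^(-λx).
The median m satisfies F(m) = 0.5:
1 - e^(-λm) = 0.5
e^(-λm) = 0.5
λm = ln(2)
m = ln(2) / λ

Given m = 0.2258:
λ = ln(2) / 0.2258 = 0.693147 / 0.2258 = 3.0697

Verification: ln(2) / 3.0697 = 0.2258 ✓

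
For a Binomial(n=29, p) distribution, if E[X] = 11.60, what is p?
p = 0.4

For a Binomial(n, p) distribution:
E[X] = n × p

Given n = 29 and E[X] = 11.60:
11.60 = 29 × p
p = 11.60 / 29 = 0.4

Verification: Binomial(29, 0.4) has E[X] = 11.60 ✓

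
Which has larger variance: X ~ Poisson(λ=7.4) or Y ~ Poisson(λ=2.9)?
X has larger variance (7.4000 > 2.9000)

Compute the variance for each distribution:

X ~ Poisson(λ=7.4):
Var(X) = 7.4000

Y ~ Poisson(λ=2.9):
Var(Y) = 2.9000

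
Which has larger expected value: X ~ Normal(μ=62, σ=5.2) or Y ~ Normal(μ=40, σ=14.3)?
X has larger mean (62.0000 > 40.0000)

Compute the expected value for each distribution:

X ~ Normal(μ=62, σ=5.2):
E[X] = 62.0000

Y ~ Normal(μ=40, σ=14.3):
E[Y] = 40.0000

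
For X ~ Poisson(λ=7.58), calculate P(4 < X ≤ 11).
0.789653

We have X ~ Poisson(λ=7.58).

To find P(4 < X ≤ 11), we use:
P(4 < X ≤ 11) = P(X ≤ 11) - P(X ≤ 4)
                 = F(11) - F(4)
                 = 0.915990 - 0.126337
                 = 0.789653

So there's approximately a 79.0% chance that X falls in this range.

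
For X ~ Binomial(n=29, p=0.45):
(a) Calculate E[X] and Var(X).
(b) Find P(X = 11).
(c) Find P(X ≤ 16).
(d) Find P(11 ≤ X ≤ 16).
(a) E[X] = 13.0500, Var(X) = 7.1775
(b) P(X = 11) = 0.112437
(c) P(X ≤ 16) = 0.900784
(d) P(11 ≤ X ≤ 16) = 0.729937

We have X ~ Binomial(n=29, p=0.45).

(a) Moments:
E[X] = 13.0500
Var(X) = 7.1775
σ = √Var(X) = 2.6791

(b) Point probability using PMF:
P(X = 11) = 0.112437

(c) Cumulative probability using CDF:
P(X ≤ 16) = F(16) = 0.900784

(d) Range probability:
P(11 ≤ X ≤ 16) = P(X ≤ 16) - P(X ≤ 10)
                   = F(16) - F(10)
                   = 0.900784 - 0.170847
                   = 0.729937

This means approximately 73.0% of outcomes fall in the interval [11, 16].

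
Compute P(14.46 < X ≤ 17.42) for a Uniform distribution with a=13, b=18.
0.592000

We have X ~ Uniform(a=13, b=18).

To find P(14.46 < X ≤ 17.42), we use:
P(14.46 < X ≤ 17.42) = P(X ≤ 17.42) - P(X ≤ 14.46)
                 = F(17.42) - F(14.46)
                 = 0.884000 - 0.292000
                 = 0.592000

So there's approximately a 59.2% chance that X falls in this range.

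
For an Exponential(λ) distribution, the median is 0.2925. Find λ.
λ = 2.3697

For X ~ Exponential(λ), the CDF is F(x) = 1 - e^(-λx).
The median m satisfies F(m) = 0.5:
1 - e^(-λm) = 0.5
e^(-λm) = 0.5
λm = ln(2)
m = ln(2) / λ

Given m = 0.2925:
λ = ln(2) / 0.2925 = 0.693147 / 0.2925 = 2.3697

Verification: ln(2) / 2.3697 = 0.2925 ✓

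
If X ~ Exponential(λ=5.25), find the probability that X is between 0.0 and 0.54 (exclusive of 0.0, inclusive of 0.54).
0.941281

We have X ~ Exponential(λ=5.25).

To find P(0.0 < X ≤ 0.54), we use:
P(0.0 < X ≤ 0.54) = P(X ≤ 0.54) - P(X ≤ 0.0)
                 = F(0.54) - F(0.0)
                 = 0.941281 - 0.000000
                 = 0.941281

So there's approximately a 94.1% chance that X falls in this range.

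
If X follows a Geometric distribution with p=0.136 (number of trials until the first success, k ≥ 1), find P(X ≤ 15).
0.888389

We have X ~ Geometric(p=0.136) (number of trials until the first success, k ≥ 1).

The CDF gives us P(X ≤ k).

Using the CDF:
P(X ≤ 15) = 0.888389

This means there's approximately a 88.8% chance that X is at most 15.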